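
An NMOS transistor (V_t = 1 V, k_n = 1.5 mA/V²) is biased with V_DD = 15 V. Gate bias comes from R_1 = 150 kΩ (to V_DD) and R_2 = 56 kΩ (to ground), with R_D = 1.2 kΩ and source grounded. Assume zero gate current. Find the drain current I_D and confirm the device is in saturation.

I_D ≈ 7.1 mA

V_G = V_DD·R_2/(R_1+R_2) = 15×56/206 = 4.08 V. With the source grounded, V_GS = V_G = 4.08 V.
Assume saturation: I_D = (k_n/2)(V_GS − V_t)² = (1.5/2)×(4.08 − 1)² = 0.75×3.08² = 7.1 mA.
V_DS = V_DD − I_D·R_D = 15 − 7.1×1.2 = 6.48 V.
Saturation requires V_DS ≥ V_GS − V_t = 3.08 V; 6.48 ≥ 3.08 ✓.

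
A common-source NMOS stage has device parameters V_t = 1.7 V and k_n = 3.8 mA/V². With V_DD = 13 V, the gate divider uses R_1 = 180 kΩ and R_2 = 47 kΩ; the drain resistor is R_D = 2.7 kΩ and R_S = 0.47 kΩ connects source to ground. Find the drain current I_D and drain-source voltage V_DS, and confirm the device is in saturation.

V_G = V_DD·R_2/(R_1+R_2) = 13×47/227 = 2.69 V.
Assume saturation: I_D = (k_n/2)(V_GS − V_t)² with V_GS = V_G − I_D·R_S = 2.69 − 0.47·I_D.
Substituting gives 0.42·I_D² − 2.77·I_D + 1.87 = 0, with roots I_D = 0.762 or 5.84 mA.
The root I_D = 5.84 mA gives V_GS = -0.0532 V ≤ V_t, so take I_D = 0.762 mA.
Then V_GS = 2.33 V and V_DS = V_DD − I_D(R_D+R_S) = 13 − 0.762×3.17 = 10.6 V.
Saturation requires V_DS ≥ V_GS − V_t = 0.633 V; 10.6 ≥ 0.633 ✓.

I_D ≈ 0.76 mA, V_DS ≈ 11 V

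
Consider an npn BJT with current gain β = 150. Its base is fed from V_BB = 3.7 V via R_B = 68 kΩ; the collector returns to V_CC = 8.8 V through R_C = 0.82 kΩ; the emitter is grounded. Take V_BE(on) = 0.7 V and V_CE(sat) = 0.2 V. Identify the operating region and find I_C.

active; I_C ≈ 6.6 mA

Assume active. Base-emitter loop: I_B = (V_BB − V_BE)/R_B = (3.7 − 0.7)/68 = 0.0441 mA.
I_C = β·I_B = 150×0.0441 = 6.62 mA.
V_CE = V_CC − I_C·R_C = 8.8 − 6.62×0.82 = 3.37 V > V_CE(sat), so the active-region assumption holds.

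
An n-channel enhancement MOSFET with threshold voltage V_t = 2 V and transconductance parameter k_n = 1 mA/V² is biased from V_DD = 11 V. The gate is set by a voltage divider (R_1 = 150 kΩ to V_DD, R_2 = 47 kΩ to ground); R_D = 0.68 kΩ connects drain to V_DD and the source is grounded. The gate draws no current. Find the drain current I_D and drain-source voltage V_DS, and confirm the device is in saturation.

I_D ≈ 0.19 mA, V_DS ≈ 11 V

V_G = V_DD·R_2/(R_1+R_2) = 11×47/197 = 2.62 V. With the source grounded, V_GS = V_G = 2.62 V.
Assume saturation: I_D = (k_n/2)(V_GS − V_t)² = (1/2)×(2.62 − 2)² = 0.5×0.624² = 0.195 mA.
V_DS = V_DD − I_D·R_D = 11 − 0.195×0.68 = 10.9 V.
Saturation requires V_DS ≥ V_GS − V_t = 0.624 V; 10.9 ≥ 0.624 ✓.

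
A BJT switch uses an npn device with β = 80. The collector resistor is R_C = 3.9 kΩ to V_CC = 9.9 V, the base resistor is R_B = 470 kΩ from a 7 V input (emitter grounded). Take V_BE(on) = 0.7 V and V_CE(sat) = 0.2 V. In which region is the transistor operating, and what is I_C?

active; I_C ≈ 1.1 mA

Assume active. Base-emitter loop: I_B = (V_BB − V_BE)/R_B = (7 − 0.7)/470 = 0.0134 mA.
I_C = β·I_B = 80×0.0134 = 1.07 mA.
V_CE = V_CC − I_C·R_C = 9.9 − 1.07×3.9 = 5.72 V > V_CE(sat), so the active-region assumption holds.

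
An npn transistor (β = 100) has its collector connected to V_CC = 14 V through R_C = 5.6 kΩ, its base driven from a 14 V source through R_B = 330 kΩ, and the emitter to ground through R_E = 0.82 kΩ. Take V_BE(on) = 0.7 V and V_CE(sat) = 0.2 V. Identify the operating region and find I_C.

Assume active: I_B = (14 − 0.7)/(330 + 101×0.82) = 0.0322 mA, I_C = β·I_B = 3.22 mA.
Then V_CE = 14 − 3.22×5.6 − 3.25×0.82 = -6.71 V < 0.2 V — the active assumption fails.
Re-solve with V_CE = 0.2 V. KCL at the emitter: V_E/R_E = (V_BB−0.7−V_E)/R_B + (V_CC−0.2−V_E)/R_C, giving V_E = 1.79 V.
I_C = (V_CC − 0.2 − V_E)/R_C = (13.8 − 1.79)/5.6 = 2.15 mA.
Check: I_B = (13.3 − 1.79)/330 = 0.0349 mA, and β·I_B = 3.49 mA > I_C, confirming saturation.

saturation; I_C ≈ 2.1 mA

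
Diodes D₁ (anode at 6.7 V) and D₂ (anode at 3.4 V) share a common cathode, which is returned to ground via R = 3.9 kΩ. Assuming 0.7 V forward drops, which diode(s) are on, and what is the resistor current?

Assume both conduct. Then node N would need to be at both 6.7−0.7 = 6 V and 3.4−0.7 = 2.7 V, which is impossible.
Assume only D₁ conducts: V_N = 6.7 − 0.7 = 6 V, so I_R = 6/3.9 = 1.54 mA.
Check D₂: its anode-to-cathode voltage is 3.4 − 6 = -2.6 V < 0.7 V, so it is off. The assumption is consistent.

Only D₁ conducts; I_R ≈ 1.5 mA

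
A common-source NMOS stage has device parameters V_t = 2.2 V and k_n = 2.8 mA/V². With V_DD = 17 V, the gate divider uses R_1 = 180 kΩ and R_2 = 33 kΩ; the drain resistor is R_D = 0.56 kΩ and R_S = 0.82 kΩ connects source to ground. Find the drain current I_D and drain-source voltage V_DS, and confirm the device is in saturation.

I_D ≈ 0.14 mA, V_DS ≈ 17 V

V_G = V_DD·R_2/(R_1+R_2) = 17×33/213 = 2.63 V.
Assume saturation: I_D = (k_n/2)(V_GS − V_t)² with V_GS = V_G − I_D·R_S = 2.63 − 0.82·I_D.
Substituting gives 0.941·I_D² − 2·I_D + 0.263 = 0, with roots I_D = 0.141 or 1.98 mA.
The root I_D = 1.98 mA gives V_GS = 1.01 V ≤ V_t, so take I_D = 0.141 mA.
Then V_GS = 2.52 V and V_DS = V_DD − I_D(R_D+R_S) = 17 − 0.141×1.38 = 16.8 V.
Saturation requires V_DS ≥ V_GS − V_t = 0.318 V; 16.8 ≥ 0.318 ✓.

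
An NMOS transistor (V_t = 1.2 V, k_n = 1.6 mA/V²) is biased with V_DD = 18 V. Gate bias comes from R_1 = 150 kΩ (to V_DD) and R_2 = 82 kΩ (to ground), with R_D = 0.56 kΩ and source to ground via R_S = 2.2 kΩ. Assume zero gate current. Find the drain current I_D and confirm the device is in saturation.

I_D ≈ 1.7 mA

V_G = V_DD·R_2/(R_1+R_2) = 18×82/232 = 6.36 V.
Assume saturation: I_D = (k_n/2)(V_GS − V_t)² with V_GS = V_G − I_D·R_S = 6.36 − 2.2·I_D.
Substituting gives 3.87·I_D² − 19.2·I_D + 21.3 = 0, with roots I_D = 1.69 or 3.26 mA.
The root I_D = 3.26 mA gives V_GS = -0.82 V ≤ V_t, so take I_D = 1.69 mA.
Then V_GS = 2.65 V and V_DS = V_DD − I_D(R_D+R_S) = 18 − 1.69×2.76 = 13.3 V.
Saturation requires V_DS ≥ V_GS − V_t = 1.45 V; 13.3 ≥ 1.45 ✓.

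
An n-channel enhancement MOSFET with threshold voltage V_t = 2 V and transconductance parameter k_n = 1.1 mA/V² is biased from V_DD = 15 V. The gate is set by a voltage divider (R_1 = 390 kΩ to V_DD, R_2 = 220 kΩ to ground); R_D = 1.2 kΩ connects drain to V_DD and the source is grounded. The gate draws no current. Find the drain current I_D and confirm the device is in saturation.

I_D ≈ 6.4 mA

V_G = V_DD·R_2/(R_1+R_2) = 15×220/610 = 5.41 V. With the source grounded, V_GS = V_G = 5.41 V.
Assume saturation: I_D = (k_n/2)(V_GS − V_t)² = (1.1/2)×(5.41 − 2)² = 0.55×3.41² = 6.39 mA.
V_DS = V_DD − I_D·R_D = 15 − 6.39×1.2 = 7.33 V.
Saturation requires V_DS ≥ V_GS − V_t = 3.41 V; 7.33 ≥ 3.41 ✓.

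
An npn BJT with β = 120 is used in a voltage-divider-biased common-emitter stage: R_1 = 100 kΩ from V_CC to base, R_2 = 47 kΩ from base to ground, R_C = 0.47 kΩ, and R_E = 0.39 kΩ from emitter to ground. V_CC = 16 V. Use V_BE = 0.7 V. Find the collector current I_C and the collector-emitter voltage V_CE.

I_C ≈ 6.7 mA, V_CE ≈ 10 V

Thevenize the base divider: V_Th = V_CC·R_2/(R_1+R_2) = 16×47/147 = 5.12 V, R_Th = R_1‖R_2 = 32 kΩ.
Base-emitter loop: V_Th = I_B·R_Th + V_BE + (β+1)I_B·R_E, so I_B = (5.12 − 0.7) / (32 + 121×0.39) = 0.0558 mA.
I_C = β·I_B = 120×0.0558 = 6.69 mA, and I_E = (β+1)I_B = 6.75 mA.
V_CE = V_CC − I_C·R_C − I_E·R_E = 16 − 6.69×0.47 − 6.75×0.39 = 10.2 V.
V_CE = 10.2 V > 0.2 V confirms active-region operation.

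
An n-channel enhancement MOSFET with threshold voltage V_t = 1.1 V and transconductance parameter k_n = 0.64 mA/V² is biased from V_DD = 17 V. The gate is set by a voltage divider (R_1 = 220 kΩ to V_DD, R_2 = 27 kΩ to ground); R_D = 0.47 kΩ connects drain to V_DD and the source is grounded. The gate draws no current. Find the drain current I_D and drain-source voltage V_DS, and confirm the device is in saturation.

I_D ≈ 0.18 mA, V_DS ≈ 17 V

V_G = V_DD·R_2/(R_1+R_2) = 17×27/247 = 1.86 V. With the source grounded, V_GS = V_G = 1.86 V.
Assume saturation: I_D = (k_n/2)(V_GS − V_t)² = (0.64/2)×(1.86 − 1.1)² = 0.32×0.758² = 0.184 mA.
V_DS = V_DD − I_D·R_D = 17 − 0.184×0.47 = 16.9 V.
Saturation requires V_DS ≥ V_GS − V_t = 0.758 V; 16.9 ≥ 0.758 ✓.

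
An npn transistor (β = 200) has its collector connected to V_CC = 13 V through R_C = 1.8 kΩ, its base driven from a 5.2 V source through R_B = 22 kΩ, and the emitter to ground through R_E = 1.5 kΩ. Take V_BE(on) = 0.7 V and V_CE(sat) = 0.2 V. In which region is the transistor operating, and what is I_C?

Assume active. Base-emitter loop: I_B = (V_BB − V_BE)/(R_B + (β+1)R_E) = (5.2 − 0.7)/(22 + 201×1.5) = 0.0139 mA.
I_C = β·I_B = 200×0.0139 = 2.78 mA.
V_CE = V_CC − I_C·R_C − I_E·R_E = 13 − 2.78×1.8 − 2.8×1.5 = 3.8 V > V_CE(sat), so the active-region assumption holds.

active; I_C ≈ 2.8 mA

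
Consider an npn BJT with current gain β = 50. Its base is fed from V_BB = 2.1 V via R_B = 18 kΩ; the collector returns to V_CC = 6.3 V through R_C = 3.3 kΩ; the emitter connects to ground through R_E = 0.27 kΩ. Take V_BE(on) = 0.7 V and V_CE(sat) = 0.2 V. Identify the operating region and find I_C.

saturation; I_C ≈ 1.7 mA

Assume active: I_B = (2.1 − 0.7)/(18 + 51×0.27) = 0.0441 mA, I_C = β·I_B = 2.2 mA.
Then V_CE = 6.3 − 2.2×3.3 − 2.25×0.27 = -1.58 V < 0.2 V — the active assumption fails.
Re-solve with V_CE = 0.2 V. KCL at the emitter: V_E/R_E = (V_BB−0.7−V_E)/R_B + (V_CC−0.2−V_E)/R_C, giving V_E = 0.474 V.
I_C = (V_CC − 0.2 − V_E)/R_C = (6.1 − 0.474)/3.3 = 1.7 mA.
Check: I_B = (1.4 − 0.474)/18 = 0.0514 mA, and β·I_B = 2.57 mA > I_C, confirming saturation.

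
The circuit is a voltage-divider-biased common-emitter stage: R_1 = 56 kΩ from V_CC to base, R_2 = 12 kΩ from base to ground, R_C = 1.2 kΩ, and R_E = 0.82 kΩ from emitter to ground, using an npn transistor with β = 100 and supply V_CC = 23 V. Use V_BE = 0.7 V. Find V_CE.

Thevenize the base divider: V_Th = V_CC·R_2/(R_1+R_2) = 23×12/68 = 4.06 V, R_Th = R_1‖R_2 = 9.88 kΩ.
Base-emitter loop: V_Th = I_B·R_Th + V_BE + (β+1)I_B·R_E, so I_B = (4.06 − 0.7) / (9.88 + 101×0.82) = 0.0362 mA.
I_C = β·I_B = 100×0.0362 = 3.62 mA, and I_E = (β+1)I_B = 3.66 mA.
V_CE = V_CC − I_C·R_C − I_E·R_E = 23 − 3.62×1.2 − 3.66×0.82 = 15.7 V.
V_CE = 15.7 V > 0.2 V confirms active-region operation.

V_CE ≈ 16 V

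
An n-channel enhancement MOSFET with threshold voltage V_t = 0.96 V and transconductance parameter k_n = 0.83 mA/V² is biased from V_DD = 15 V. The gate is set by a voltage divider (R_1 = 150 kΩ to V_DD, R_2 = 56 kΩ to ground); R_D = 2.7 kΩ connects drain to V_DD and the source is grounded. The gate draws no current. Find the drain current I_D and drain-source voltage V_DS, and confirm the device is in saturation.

I_D ≈ 4 mA, V_DS ≈ 4.1 V

V_G = V_DD·R_2/(R_1+R_2) = 15×56/206 = 4.08 V. With the source grounded, V_GS = V_G = 4.08 V.
Assume saturation: I_D = (k_n/2)(V_GS − V_t)² = (0.83/2)×(4.08 − 0.96)² = 0.415×3.12² = 4.03 mA.
V_DS = V_DD − I_D·R_D = 15 − 4.03×2.7 = 4.11 V.
Saturation requires V_DS ≥ V_GS − V_t = 3.12 V; 4.11 ≥ 3.12 ✓.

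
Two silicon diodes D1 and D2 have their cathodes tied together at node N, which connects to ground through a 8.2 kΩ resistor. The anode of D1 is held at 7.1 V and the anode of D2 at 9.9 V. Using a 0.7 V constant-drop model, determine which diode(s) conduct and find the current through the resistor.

Only D2 conducts; I_R ≈ 1.1 mA

Assume both conduct. Then node N would need to be at both 7.1−0.7 = 6.4 V and 9.9−0.7 = 9.2 V, which is impossible.
Assume only D2 conducts: V_N = 9.9 − 0.7 = 9.2 V, so I_R = 9.2/8.2 = 1.12 mA.
Check D1: its anode-to-cathode voltage is 7.1 − 9.2 = -2.1 V < 0.7 V, so it is off. The assumption is consistent.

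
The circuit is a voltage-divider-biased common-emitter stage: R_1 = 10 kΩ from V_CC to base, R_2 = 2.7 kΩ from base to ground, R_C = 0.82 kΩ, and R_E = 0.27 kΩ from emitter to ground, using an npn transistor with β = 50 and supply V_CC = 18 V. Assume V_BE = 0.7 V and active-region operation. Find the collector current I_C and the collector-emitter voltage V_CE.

Thevenize the base divider: V_Th = V_CC·R_2/(R_1+R_2) = 18×2.7/12.7 = 3.83 V, R_Th = R_1‖R_2 = 2.13 kΩ.
Base-emitter loop: V_Th = I_B·R_Th + V_BE + (β+1)I_B·R_E, so I_B = (3.83 − 0.7) / (2.13 + 51×0.27) = 0.197 mA.
I_C = β·I_B = 50×0.197 = 9.84 mA, and I_E = (β+1)I_B = 10 mA.
V_CE = V_CC − I_C·R_C − I_E·R_E = 18 − 9.84×0.82 − 10×0.27 = 7.23 V.
V_CE = 7.23 V > 0.2 V confirms active-region operation.

I_C ≈ 9.8 mA, V_CE ≈ 7.2 V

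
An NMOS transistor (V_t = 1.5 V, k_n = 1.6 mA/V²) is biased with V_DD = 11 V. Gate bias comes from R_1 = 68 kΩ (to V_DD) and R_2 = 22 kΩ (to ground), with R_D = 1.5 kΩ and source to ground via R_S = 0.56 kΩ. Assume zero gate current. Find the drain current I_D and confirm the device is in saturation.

V_G = V_DD·R_2/(R_1+R_2) = 11×22/90 = 2.69 V.
Assume saturation: I_D = (k_n/2)(V_GS − V_t)² with V_GS = V_G − I_D·R_S = 2.69 − 0.56·I_D.
Substituting gives 0.251·I_D² − 2.07·I_D + 1.13 = 0, with roots I_D = 0.59 or 7.64 mA.
The root I_D = 7.64 mA gives V_GS = -1.59 V ≤ V_t, so take I_D = 0.59 mA.
Then V_GS = 2.36 V and V_DS = V_DD − I_D(R_D+R_S) = 11 − 0.59×2.06 = 9.79 V.
Saturation requires V_DS ≥ V_GS − V_t = 0.859 V; 9.79 ≥ 0.859 ✓.

I_D ≈ 0.59 mA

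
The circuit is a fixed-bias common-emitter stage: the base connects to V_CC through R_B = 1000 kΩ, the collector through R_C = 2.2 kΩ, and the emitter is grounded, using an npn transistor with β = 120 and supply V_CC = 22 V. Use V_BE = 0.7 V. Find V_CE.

Base loop: V_CC = I_B·R_B + V_BE, so I_B = (22 − 0.7)/1000 kΩ = 0.0213 mA.
In the active region I_C = β·I_B = 120 × 0.0213 = 2.56 mA.
Collector loop: V_CE = V_CC − I_C·R_C = 22 − 2.56×2.2 = 16.4 V.
Since V_CE = 16.4 V > V_CE(sat) ≈ 0.2 V, the transistor is in the active region as assumed.

V_CE ≈ 16 V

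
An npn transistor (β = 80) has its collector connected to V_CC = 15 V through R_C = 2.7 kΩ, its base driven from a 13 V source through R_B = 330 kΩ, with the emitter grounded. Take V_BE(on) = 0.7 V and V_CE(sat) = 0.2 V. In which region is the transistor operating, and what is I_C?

Assume active. Base-emitter loop: I_B = (V_BB − V_BE)/R_B = (13 − 0.7)/330 = 0.0373 mA.
I_C = β·I_B = 80×0.0373 = 2.98 mA.
V_CE = V_CC − I_C·R_C = 15 − 2.98×2.7 = 6.95 V > V_CE(sat), so the active-region assumption holds.

active; I_C ≈ 3 mA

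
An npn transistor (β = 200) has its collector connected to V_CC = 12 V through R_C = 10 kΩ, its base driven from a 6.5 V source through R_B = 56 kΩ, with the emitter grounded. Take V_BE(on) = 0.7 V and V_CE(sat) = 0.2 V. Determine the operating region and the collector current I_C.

Assume active: I_B = (6.5 − 0.7)/56 = 0.104 mA, giving I_C = β·I_B = 20.7 mA.
But then V_CE = 12 − 20.7×10 = -195 V < V_CE(sat) = 0.2 V — impossible in the active region.
So the transistor is saturated. With V_CE = 0.2 V, I_C = (V_CC − 0.2)/R_C = 11.8/10 = 1.18 mA.
Check: β·I_B = 20.7 mA > I_C = 1.18 mA, confirming saturation.

saturation; I_C ≈ 1.2 mA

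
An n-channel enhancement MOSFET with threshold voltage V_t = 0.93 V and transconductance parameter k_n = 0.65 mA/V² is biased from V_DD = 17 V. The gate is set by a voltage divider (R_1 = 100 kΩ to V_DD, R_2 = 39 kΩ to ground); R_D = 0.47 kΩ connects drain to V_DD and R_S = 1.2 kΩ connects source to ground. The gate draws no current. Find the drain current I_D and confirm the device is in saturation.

V_G = V_DD·R_2/(R_1+R_2) = 17×39/139 = 4.77 V.
Assume saturation: I_D = (k_n/2)(V_GS − V_t)² with V_GS = V_G − I_D·R_S = 4.77 − 1.2·I_D.
Substituting gives 0.468·I_D² − 4·I_D + 4.79 = 0, with roots I_D = 1.44 or 7.09 mA.
The root I_D = 7.09 mA gives V_GS = -3.74 V ≤ V_t, so take I_D = 1.44 mA.
Then V_GS = 3.04 V and V_DS = V_DD − I_D(R_D+R_S) = 17 − 1.44×1.67 = 14.6 V.
Saturation requires V_DS ≥ V_GS − V_t = 2.11 V; 14.6 ≥ 2.11 ✓.

I_D ≈ 1.4 mA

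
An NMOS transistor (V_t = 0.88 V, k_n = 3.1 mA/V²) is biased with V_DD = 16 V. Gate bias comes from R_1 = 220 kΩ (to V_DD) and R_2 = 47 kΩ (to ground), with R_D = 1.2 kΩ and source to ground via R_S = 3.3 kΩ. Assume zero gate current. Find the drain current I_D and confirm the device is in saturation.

I_D ≈ 0.43 mA

V_G = V_DD·R_2/(R_1+R_2) = 16×47/267 = 2.82 V.
Assume saturation: I_D = (k_n/2)(V_GS − V_t)² with V_GS = V_G − I_D·R_S = 2.82 − 3.3·I_D.
Substituting gives 16.9·I_D² − 20.8·I_D + 5.81 = 0, with roots I_D = 0.428 or 0.805 mA.
The root I_D = 0.805 mA gives V_GS = 0.159 V ≤ V_t, so take I_D = 0.428 mA.
Then V_GS = 1.41 V and V_DS = V_DD − I_D(R_D+R_S) = 16 − 0.428×4.5 = 14.1 V.
Saturation requires V_DS ≥ V_GS − V_t = 0.525 V; 14.1 ≥ 0.525 ✓.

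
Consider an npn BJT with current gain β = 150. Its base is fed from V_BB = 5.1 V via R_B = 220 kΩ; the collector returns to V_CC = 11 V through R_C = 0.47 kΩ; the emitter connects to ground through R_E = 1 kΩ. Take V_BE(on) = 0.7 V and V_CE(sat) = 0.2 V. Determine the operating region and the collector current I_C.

active; I_C ≈ 1.8 mA

Assume active. Base-emitter loop: I_B = (V_BB − V_BE)/(R_B + (β+1)R_E) = (5.1 − 0.7)/(220 + 151×1) = 0.0119 mA.
I_C = β·I_B = 150×0.0119 = 1.78 mA.
V_CE = V_CC − I_C·R_C − I_E·R_E = 11 − 1.78×0.47 − 1.79×1 = 8.37 V > V_CE(sat), so the active-region assumption holds.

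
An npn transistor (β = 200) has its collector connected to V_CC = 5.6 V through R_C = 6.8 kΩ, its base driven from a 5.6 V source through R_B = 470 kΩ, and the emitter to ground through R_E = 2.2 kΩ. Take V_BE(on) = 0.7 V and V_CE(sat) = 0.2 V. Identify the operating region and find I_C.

Assume active: I_B = (5.6 − 0.7)/(470 + 201×2.2) = 0.00537 mA, I_C = β·I_B = 1.07 mA.
Then V_CE = 5.6 − 1.07×6.8 − 1.08×2.2 = -4.08 V < 0.2 V — the active assumption fails.
Re-solve with V_CE = 0.2 V. KCL at the emitter: V_E/R_E = (V_BB−0.7−V_E)/R_B + (V_CC−0.2−V_E)/R_C, giving V_E = 1.33 V.
I_C = (V_CC − 0.2 − V_E)/R_C = (5.4 − 1.33)/6.8 = 0.598 mA.
Check: I_B = (4.9 − 1.33)/470 = 0.00759 mA, and β·I_B = 1.52 mA > I_C, confirming saturation.

saturation; I_C ≈ 0.6 mA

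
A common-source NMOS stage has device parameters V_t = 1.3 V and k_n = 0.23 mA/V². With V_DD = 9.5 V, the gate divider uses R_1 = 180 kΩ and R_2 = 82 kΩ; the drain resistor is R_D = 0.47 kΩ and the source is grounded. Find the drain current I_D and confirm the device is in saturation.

I_D ≈ 0.32 mA

V_G = V_DD·R_2/(R_1+R_2) = 9.5×82/262 = 2.97 V. With the source grounded, V_GS = V_G = 2.97 V.
Assume saturation: I_D = (k_n/2)(V_GS − V_t)² = (0.23/2)×(2.97 − 1.3)² = 0.115×1.67² = 0.322 mA.
V_DS = V_DD − I_D·R_D = 9.5 − 0.322×0.47 = 9.35 V.
Saturation requires V_DS ≥ V_GS − V_t = 1.67 V; 9.35 ≥ 1.67 ✓.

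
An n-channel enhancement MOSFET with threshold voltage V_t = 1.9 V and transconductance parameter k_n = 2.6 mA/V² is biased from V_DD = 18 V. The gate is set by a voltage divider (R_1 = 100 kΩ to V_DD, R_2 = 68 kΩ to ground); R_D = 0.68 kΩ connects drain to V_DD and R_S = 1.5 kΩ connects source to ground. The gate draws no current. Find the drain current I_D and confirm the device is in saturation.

I_D ≈ 2.6 mA

V_G = V_DD·R_2/(R_1+R_2) = 18×68/168 = 7.29 V.
Assume saturation: I_D = (k_n/2)(V_GS − V_t)² with V_GS = V_G − I_D·R_S = 7.29 − 1.5·I_D.
Substituting gives 2.93·I_D² − 22·I_D + 37.7 = 0, with roots I_D = 2.64 or 4.88 mA.
The root I_D = 4.88 mA gives V_GS = -0.038 V ≤ V_t, so take I_D = 2.64 mA.
Then V_GS = 3.33 V and V_DS = V_DD − I_D(R_D+R_S) = 18 − 2.64×2.18 = 12.2 V.
Saturation requires V_DS ≥ V_GS − V_t = 1.43 V; 12.2 ≥ 1.43 ✓.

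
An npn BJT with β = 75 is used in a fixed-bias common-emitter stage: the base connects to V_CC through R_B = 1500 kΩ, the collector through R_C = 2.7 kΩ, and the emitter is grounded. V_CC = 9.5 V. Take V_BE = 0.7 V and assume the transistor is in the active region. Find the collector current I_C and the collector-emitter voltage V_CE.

I_C ≈ 0.44 mA, V_CE ≈ 8.3 V

Base loop: V_CC = I_B·R_B + V_BE, so I_B = (9.5 − 0.7)/1500 kΩ = 0.00587 mA.
In the active region I_C = β·I_B = 75 × 0.00587 = 0.44 mA.
Collector loop: V_CE = V_CC − I_C·R_C = 9.5 − 0.44×2.7 = 8.31 V.
Since V_CE = 8.31 V > V_CE(sat) ≈ 0.2 V, the transistor is in the active region as assumed.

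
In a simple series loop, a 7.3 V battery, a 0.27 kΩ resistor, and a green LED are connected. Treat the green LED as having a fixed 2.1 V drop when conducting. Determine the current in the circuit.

KVL around the loop: 7.3 = V_D + I·R = 2.1 + I × 0.27 kΩ.
So I = (7.3 − 2.1) / 0.27 kΩ = 5.2 / 0.27 = 19.3 mA.

I ≈ 19 mA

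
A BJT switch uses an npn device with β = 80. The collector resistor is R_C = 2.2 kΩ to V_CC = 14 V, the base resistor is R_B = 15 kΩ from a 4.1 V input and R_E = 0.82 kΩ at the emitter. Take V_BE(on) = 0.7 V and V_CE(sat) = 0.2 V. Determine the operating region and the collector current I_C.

Assume active. Base-emitter loop: I_B = (V_BB − V_BE)/(R_B + (β+1)R_E) = (4.1 − 0.7)/(15 + 81×0.82) = 0.0418 mA.
I_C = β·I_B = 80×0.0418 = 3.34 mA.
V_CE = V_CC − I_C·R_C − I_E·R_E = 14 − 3.34×2.2 − 3.38×0.82 = 3.88 V > V_CE(sat), so the active-region assumption holds.

active; I_C ≈ 3.3 mA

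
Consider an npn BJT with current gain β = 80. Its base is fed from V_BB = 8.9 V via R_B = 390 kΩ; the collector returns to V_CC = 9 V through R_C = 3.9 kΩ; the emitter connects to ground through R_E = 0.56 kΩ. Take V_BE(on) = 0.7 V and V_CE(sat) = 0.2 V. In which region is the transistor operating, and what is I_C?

active; I_C ≈ 1.5 mA

Assume active. Base-emitter loop: I_B = (V_BB − V_BE)/(R_B + (β+1)R_E) = (8.9 − 0.7)/(390 + 81×0.56) = 0.0188 mA.
I_C = β·I_B = 80×0.0188 = 1.51 mA.
V_CE = V_CC − I_C·R_C − I_E·R_E = 9 − 1.51×3.9 − 1.53×0.56 = 2.27 V > V_CE(sat), so the active-region assumption holds.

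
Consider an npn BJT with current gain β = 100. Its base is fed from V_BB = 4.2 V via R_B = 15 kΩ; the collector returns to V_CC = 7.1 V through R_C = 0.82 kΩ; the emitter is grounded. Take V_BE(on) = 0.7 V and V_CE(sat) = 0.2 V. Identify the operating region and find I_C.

saturation; I_C ≈ 8.4 mA

Assume active: I_B = (4.2 − 0.7)/15 = 0.233 mA, giving I_C = β·I_B = 23.3 mA.
But then V_CE = 7.1 − 23.3×0.82 = -12 V < V_CE(sat) = 0.2 V — impossible in the active region.
So the transistor is saturated. With V_CE = 0.2 V, I_C = (V_CC − 0.2)/R_C = 6.9/0.82 = 8.41 mA.
Check: β·I_B = 23.3 mA > I_C = 8.41 mA, confirming saturation.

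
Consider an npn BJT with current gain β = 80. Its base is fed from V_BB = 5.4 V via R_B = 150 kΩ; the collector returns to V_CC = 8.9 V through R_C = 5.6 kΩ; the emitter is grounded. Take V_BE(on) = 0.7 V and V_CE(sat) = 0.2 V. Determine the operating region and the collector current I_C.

saturation; I_C ≈ 1.6 mA

Assume active: I_B = (5.4 − 0.7)/150 = 0.0313 mA, giving I_C = β·I_B = 2.51 mA.
But then V_CE = 8.9 − 2.51×5.6 = -5.14 V < V_CE(sat) = 0.2 V — impossible in the active region.
So the transistor is saturated. With V_CE = 0.2 V, I_C = (V_CC − 0.2)/R_C = 8.7/5.6 = 1.55 mA.
Check: β·I_B = 2.51 mA > I_C = 1.55 mA, confirming saturation.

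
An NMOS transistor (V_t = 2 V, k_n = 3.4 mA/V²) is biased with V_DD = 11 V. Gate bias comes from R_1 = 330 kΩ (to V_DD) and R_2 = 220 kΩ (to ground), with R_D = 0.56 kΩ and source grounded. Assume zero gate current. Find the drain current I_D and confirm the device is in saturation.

I_D ≈ 9.8 mA

V_G = V_DD·R_2/(R_1+R_2) = 11×220/550 = 4.4 V. With the source grounded, V_GS = V_G = 4.4 V.
Assume saturation: I_D = (k_n/2)(V_GS − V_t)² = (3.4/2)×(4.4 − 2)² = 1.7×2.4² = 9.79 mA.
V_DS = V_DD − I_D·R_D = 11 − 9.79×0.56 = 5.52 V.
Saturation requires V_DS ≥ V_GS − V_t = 2.4 V; 5.52 ≥ 2.4 ✓.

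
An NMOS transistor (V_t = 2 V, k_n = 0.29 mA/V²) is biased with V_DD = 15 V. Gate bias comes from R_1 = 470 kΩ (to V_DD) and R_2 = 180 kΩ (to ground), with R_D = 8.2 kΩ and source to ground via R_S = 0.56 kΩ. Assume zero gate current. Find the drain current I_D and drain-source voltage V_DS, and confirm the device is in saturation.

V_G = V_DD·R_2/(R_1+R_2) = 15×180/650 = 4.15 V.
Assume saturation: I_D = (k_n/2)(V_GS − V_t)² with V_GS = V_G − I_D·R_S = 4.15 − 0.56·I_D.
Substituting gives 0.0455·I_D² − 1.35·I_D + 0.673 = 0, with roots I_D = 0.507 or 29.2 mA.
The root I_D = 29.2 mA gives V_GS = -12.2 V ≤ V_t, so take I_D = 0.507 mA.
Then V_GS = 3.87 V and V_DS = V_DD − I_D(R_D+R_S) = 15 − 0.507×8.76 = 10.6 V.
Saturation requires V_DS ≥ V_GS − V_t = 1.87 V; 10.6 ≥ 1.87 ✓.

I_D ≈ 0.51 mA, V_DS ≈ 11 V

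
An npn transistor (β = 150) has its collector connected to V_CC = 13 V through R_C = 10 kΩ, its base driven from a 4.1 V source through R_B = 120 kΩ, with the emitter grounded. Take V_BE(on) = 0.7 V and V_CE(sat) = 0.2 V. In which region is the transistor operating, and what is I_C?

saturation; I_C ≈ 1.3 mA

Assume active: I_B = (4.1 − 0.7)/120 = 0.0283 mA, giving I_C = β·I_B = 4.25 mA.
But then V_CE = 13 − 4.25×10 = -29.5 V < V_CE(sat) = 0.2 V — impossible in the active region.
So the transistor is saturated. With V_CE = 0.2 V, I_C = (V_CC − 0.2)/R_C = 12.8/10 = 1.28 mA.
Check: β·I_B = 4.25 mA > I_C = 1.28 mA, confirming saturation.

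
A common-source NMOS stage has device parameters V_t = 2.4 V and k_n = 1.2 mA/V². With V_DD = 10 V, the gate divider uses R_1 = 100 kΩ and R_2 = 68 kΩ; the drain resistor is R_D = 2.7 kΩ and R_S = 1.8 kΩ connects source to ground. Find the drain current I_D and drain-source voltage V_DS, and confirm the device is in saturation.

I_D ≈ 0.44 mA, V_DS ≈ 8 V

V_G = V_DD·R_2/(R_1+R_2) = 10×68/168 = 4.05 V.
Assume saturation: I_D = (k_n/2)(V_GS − V_t)² with V_GS = V_G − I_D·R_S = 4.05 − 1.8·I_D.
Substituting gives 1.94·I_D² − 4.56·I_D + 1.63 = 0, with roots I_D = 0.44 or 1.91 mA.
The root I_D = 1.91 mA gives V_GS = 0.618 V ≤ V_t, so take I_D = 0.44 mA.
Then V_GS = 3.26 V and V_DS = V_DD − I_D(R_D+R_S) = 10 − 0.44×4.5 = 8.02 V.
Saturation requires V_DS ≥ V_GS − V_t = 0.856 V; 8.02 ≥ 0.856 ✓.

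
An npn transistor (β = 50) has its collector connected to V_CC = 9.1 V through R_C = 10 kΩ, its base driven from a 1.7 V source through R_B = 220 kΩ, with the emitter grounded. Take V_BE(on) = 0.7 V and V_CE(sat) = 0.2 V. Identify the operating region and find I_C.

active; I_C ≈ 0.23 mA

Assume active. Base-emitter loop: I_B = (V_BB − V_BE)/R_B = (1.7 − 0.7)/220 = 0.00455 mA.
I_C = β·I_B = 50×0.00455 = 0.227 mA.
V_CE = V_CC − I_C·R_C = 9.1 − 0.227×10 = 6.83 V > V_CE(sat), so the active-region assumption holds.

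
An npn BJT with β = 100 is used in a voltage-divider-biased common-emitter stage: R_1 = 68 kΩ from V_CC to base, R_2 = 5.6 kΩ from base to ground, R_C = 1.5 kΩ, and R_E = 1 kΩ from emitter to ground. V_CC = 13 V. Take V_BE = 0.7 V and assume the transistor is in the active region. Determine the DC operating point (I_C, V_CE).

Thevenize the base divider: V_Th = V_CC·R_2/(R_1+R_2) = 13×5.6/73.6 = 0.989 V, R_Th = R_1‖R_2 = 5.17 kΩ.
Base-emitter loop: V_Th = I_B·R_Th + V_BE + (β+1)I_B·R_E, so I_B = (0.989 − 0.7) / (5.17 + 101×1) = 0.00272 mA.
I_C = β·I_B = 100×0.00272 = 0.272 mA, and I_E = (β+1)I_B = 0.275 mA.
V_CE = V_CC − I_C·R_C − I_E·R_E = 13 − 0.272×1.5 − 0.275×1 = 12.3 V.
V_CE = 12.3 V > 0.2 V confirms active-region operation.

I_C ≈ 0.27 mA, V_CE ≈ 12 V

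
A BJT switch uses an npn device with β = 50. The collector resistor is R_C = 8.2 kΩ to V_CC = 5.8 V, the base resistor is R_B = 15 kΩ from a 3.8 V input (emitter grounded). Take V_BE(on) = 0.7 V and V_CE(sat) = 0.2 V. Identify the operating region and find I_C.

saturation; I_C ≈ 0.68 mA

Assume active: I_B = (3.8 − 0.7)/15 = 0.207 mA, giving I_C = β·I_B = 10.3 mA.
But then V_CE = 5.8 − 10.3×8.2 = -78.9 V < V_CE(sat) = 0.2 V — impossible in the active region.
So the transistor is saturated. With V_CE = 0.2 V, I_C = (V_CC − 0.2)/R_C = 5.6/8.2 = 0.683 mA.
Check: β·I_B = 10.3 mA > I_C = 0.683 mA, confirming saturation.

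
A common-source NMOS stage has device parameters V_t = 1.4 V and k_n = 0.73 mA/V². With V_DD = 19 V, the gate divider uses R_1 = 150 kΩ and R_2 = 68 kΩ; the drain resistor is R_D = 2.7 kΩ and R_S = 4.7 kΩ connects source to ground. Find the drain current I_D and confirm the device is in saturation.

I_D ≈ 0.67 mA

V_G = V_DD·R_2/(R_1+R_2) = 19×68/218 = 5.93 V.
Assume saturation: I_D = (k_n/2)(V_GS − V_t)² with V_GS = V_G − I_D·R_S = 5.93 − 4.7·I_D.
Substituting gives 8.06·I_D² − 16.5·I_D + 7.48 = 0, with roots I_D = 0.674 or 1.38 mA.
The root I_D = 1.38 mA gives V_GS = -0.542 V ≤ V_t, so take I_D = 0.674 mA.
Then V_GS = 2.76 V and V_DS = V_DD − I_D(R_D+R_S) = 19 − 0.674×7.4 = 14 V.
Saturation requires V_DS ≥ V_GS − V_t = 1.36 V; 14 ≥ 1.36 ✓.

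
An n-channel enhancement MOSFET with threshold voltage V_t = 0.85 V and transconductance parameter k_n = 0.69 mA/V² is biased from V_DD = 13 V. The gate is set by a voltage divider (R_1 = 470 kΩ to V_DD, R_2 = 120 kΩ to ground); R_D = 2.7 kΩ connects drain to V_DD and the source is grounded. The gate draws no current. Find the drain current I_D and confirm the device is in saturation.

V_G = V_DD·R_2/(R_1+R_2) = 13×120/590 = 2.64 V. With the source grounded, V_GS = V_G = 2.64 V.
Assume saturation: I_D = (k_n/2)(V_GS − V_t)² = (0.69/2)×(2.64 − 0.85)² = 0.345×1.79² = 1.11 mA.
V_DS = V_DD − I_D·R_D = 13 − 1.11×2.7 = 10 V.
Saturation requires V_DS ≥ V_GS − V_t = 1.79 V; 10 ≥ 1.79 ✓.

I_D ≈ 1.1 mA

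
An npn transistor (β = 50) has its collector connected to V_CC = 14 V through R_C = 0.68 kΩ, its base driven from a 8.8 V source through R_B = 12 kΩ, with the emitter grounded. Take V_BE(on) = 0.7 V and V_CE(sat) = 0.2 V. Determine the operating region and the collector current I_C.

Assume active: I_B = (8.8 − 0.7)/12 = 0.675 mA, giving I_C = β·I_B = 33.8 mA.
But then V_CE = 14 − 33.8×0.68 = -8.95 V < V_CE(sat) = 0.2 V — impossible in the active region.
So the transistor is saturated. With V_CE = 0.2 V, I_C = (V_CC − 0.2)/R_C = 13.8/0.68 = 20.3 mA.
Check: β·I_B = 33.8 mA > I_C = 20.3 mA, confirming saturation.

saturation; I_C ≈ 20 mA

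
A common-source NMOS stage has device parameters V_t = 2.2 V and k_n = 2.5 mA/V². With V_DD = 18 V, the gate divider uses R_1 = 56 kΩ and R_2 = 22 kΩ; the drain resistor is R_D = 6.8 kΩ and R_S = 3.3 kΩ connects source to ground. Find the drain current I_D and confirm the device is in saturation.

I_D ≈ 0.65 mA

V_G = V_DD·R_2/(R_1+R_2) = 18×22/78 = 5.08 V.
Assume saturation: I_D = (k_n/2)(V_GS − V_t)² with V_GS = V_G − I_D·R_S = 5.08 − 3.3·I_D.
Substituting gives 13.6·I_D² − 24.7·I_D + 10.3 = 0, with roots I_D = 0.653 or 1.16 mA.
The root I_D = 1.16 mA gives V_GS = 1.23 V ≤ V_t, so take I_D = 0.653 mA.
Then V_GS = 2.92 V and V_DS = V_DD − I_D(R_D+R_S) = 18 − 0.653×10.1 = 11.4 V.
Saturation requires V_DS ≥ V_GS − V_t = 0.723 V; 11.4 ≥ 0.723 ✓.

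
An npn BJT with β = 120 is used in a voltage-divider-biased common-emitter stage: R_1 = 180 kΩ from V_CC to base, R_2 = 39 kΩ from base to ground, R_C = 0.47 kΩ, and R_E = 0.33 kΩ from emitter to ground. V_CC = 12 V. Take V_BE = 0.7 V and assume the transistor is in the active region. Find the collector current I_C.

I_C ≈ 2.4 mA

Thevenize the base divider: V_Th = V_CC·R_2/(R_1+R_2) = 12×39/219 = 2.14 V, R_Th = R_1‖R_2 = 32.1 kΩ.
Base-emitter loop: V_Th = I_B·R_Th + V_BE + (β+1)I_B·R_E, so I_B = (2.14 − 0.7) / (32.1 + 121×0.33) = 0.02 mA.
I_C = β·I_B = 120×0.02 = 2.4 mA, and I_E = (β+1)I_B = 2.42 mA.
V_CE = V_CC − I_C·R_C − I_E·R_E = 12 − 2.4×0.47 − 2.42×0.33 = 10.1 V.
V_CE = 10.1 V > 0.2 V confirms active-region operation.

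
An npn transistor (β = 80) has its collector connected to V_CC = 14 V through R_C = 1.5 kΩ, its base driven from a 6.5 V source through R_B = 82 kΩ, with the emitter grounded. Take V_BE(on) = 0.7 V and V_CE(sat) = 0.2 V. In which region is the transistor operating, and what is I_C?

active; I_C ≈ 5.7 mA

Assume active. Base-emitter loop: I_B = (V_BB − V_BE)/R_B = (6.5 − 0.7)/82 = 0.0707 mA.
I_C = β·I_B = 80×0.0707 = 5.66 mA.
V_CE = V_CC − I_C·R_C = 14 − 5.66×1.5 = 5.51 V > V_CE(sat), so the active-region assumption holds.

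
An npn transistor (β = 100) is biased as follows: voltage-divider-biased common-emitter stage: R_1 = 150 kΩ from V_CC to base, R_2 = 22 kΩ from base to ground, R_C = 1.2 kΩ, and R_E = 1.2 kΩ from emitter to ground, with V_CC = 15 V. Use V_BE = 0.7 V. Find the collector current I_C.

Thevenize the base divider: V_Th = V_CC·R_2/(R_1+R_2) = 15×22/172 = 1.92 V, R_Th = R_1‖R_2 = 19.2 kΩ.
Base-emitter loop: V_Th = I_B·R_Th + V_BE + (β+1)I_B·R_E, so I_B = (1.92 − 0.7) / (19.2 + 101×1.2) = 0.00868 mA.
I_C = β·I_B = 100×0.00868 = 0.868 mA, and I_E = (β+1)I_B = 0.877 mA.
V_CE = V_CC − I_C·R_C − I_E·R_E = 15 − 0.868×1.2 − 0.877×1.2 = 12.9 V.
V_CE = 12.9 V > 0.2 V confirms active-region operation.

I_C ≈ 0.87 mA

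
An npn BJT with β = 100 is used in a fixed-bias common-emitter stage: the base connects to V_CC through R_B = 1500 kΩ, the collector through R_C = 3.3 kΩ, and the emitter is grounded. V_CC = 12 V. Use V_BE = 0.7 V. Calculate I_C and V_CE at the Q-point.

I_C ≈ 0.75 mA, V_CE ≈ 9.5 V

Base loop: V_CC = I_B·R_B + V_BE, so I_B = (12 − 0.7)/1500 kΩ = 0.00753 mA.
In the active region I_C = β·I_B = 100 × 0.00753 = 0.753 mA.
Collector loop: V_CE = V_CC − I_C·R_C = 12 − 0.753×3.3 = 9.51 V.
Since V_CE = 9.51 V > V_CE(sat) ≈ 0.2 V, the transistor is in the active region as assumed.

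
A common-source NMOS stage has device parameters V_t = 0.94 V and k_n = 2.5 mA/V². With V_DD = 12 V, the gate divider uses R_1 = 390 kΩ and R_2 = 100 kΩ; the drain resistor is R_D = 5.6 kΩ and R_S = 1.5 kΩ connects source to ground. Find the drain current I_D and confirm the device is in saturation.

V_G = V_DD·R_2/(R_1+R_2) = 12×100/490 = 2.45 V.
Assume saturation: I_D = (k_n/2)(V_GS − V_t)² with V_GS = V_G − I_D·R_S = 2.45 − 1.5·I_D.
Substituting gives 2.81·I_D² − 6.66·I_D + 2.85 = 0, with roots I_D = 0.56 or 1.81 mA.
The root I_D = 1.81 mA gives V_GS = -0.263 V ≤ V_t, so take I_D = 0.56 mA.
Then V_GS = 1.61 V and V_DS = V_DD − I_D(R_D+R_S) = 12 − 0.56×7.1 = 8.03 V.
Saturation requires V_DS ≥ V_GS − V_t = 0.669 V; 8.03 ≥ 0.669 ✓.

I_D ≈ 0.56 mA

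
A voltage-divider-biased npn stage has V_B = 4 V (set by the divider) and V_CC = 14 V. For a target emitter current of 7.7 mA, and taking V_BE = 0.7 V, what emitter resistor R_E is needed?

R_E ≈ 0.43 kΩ

V_E = V_B − V_BE = 4 − 0.7 = 3.3 V.
R_E = V_E / I_E = 3.3 / 7.7 = 0.429 kΩ.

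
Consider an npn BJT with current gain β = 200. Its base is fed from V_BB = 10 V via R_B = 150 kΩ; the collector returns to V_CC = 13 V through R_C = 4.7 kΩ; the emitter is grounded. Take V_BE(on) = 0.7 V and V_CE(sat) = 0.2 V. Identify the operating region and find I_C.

Assume active: I_B = (10 − 0.7)/150 = 0.062 mA, giving I_C = β·I_B = 12.4 mA.
But then V_CE = 13 − 12.4×4.7 = -45.3 V < V_CE(sat) = 0.2 V — impossible in the active region.
So the transistor is saturated. With V_CE = 0.2 V, I_C = (V_CC − 0.2)/R_C = 12.8/4.7 = 2.72 mA.
Check: β·I_B = 12.4 mA > I_C = 2.72 mA, confirming saturation.

saturation; I_C ≈ 2.7 mA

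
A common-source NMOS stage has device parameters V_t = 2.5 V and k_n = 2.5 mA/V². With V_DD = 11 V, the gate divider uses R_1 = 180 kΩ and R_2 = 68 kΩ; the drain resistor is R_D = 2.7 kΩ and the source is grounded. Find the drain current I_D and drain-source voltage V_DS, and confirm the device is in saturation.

I_D ≈ 0.33 mA, V_DS ≈ 10 V

V_G = V_DD·R_2/(R_1+R_2) = 11×68/248 = 3.02 V. With the source grounded, V_GS = V_G = 3.02 V.
Assume saturation: I_D = (k_n/2)(V_GS − V_t)² = (2.5/2)×(3.02 − 2.5)² = 1.25×0.516² = 0.333 mA.
V_DS = V_DD − I_D·R_D = 11 − 0.333×2.7 = 10.1 V.
Saturation requires V_DS ≥ V_GS − V_t = 0.516 V; 10.1 ≥ 0.516 ✓.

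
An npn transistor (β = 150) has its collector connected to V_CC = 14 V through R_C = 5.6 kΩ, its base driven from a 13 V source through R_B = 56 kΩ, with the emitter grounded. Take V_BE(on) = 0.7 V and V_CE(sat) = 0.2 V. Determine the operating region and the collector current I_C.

Assume active: I_B = (13 − 0.7)/56 = 0.22 mA, giving I_C = β·I_B = 32.9 mA.
But then V_CE = 14 − 32.9×5.6 = -171 V < V_CE(sat) = 0.2 V — impossible in the active region.
So the transistor is saturated. With V_CE = 0.2 V, I_C = (V_CC − 0.2)/R_C = 13.8/5.6 = 2.46 mA.
Check: β·I_B = 32.9 mA > I_C = 2.46 mA, confirming saturation.

saturation; I_C ≈ 2.5 mA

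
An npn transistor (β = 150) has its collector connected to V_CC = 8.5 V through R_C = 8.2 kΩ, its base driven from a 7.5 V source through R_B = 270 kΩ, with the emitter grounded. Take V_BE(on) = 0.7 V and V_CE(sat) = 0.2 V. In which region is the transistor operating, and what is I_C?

Assume active: I_B = (7.5 − 0.7)/270 = 0.0252 mA, giving I_C = β·I_B = 3.78 mA.
But then V_CE = 8.5 − 3.78×8.2 = -22.5 V < V_CE(sat) = 0.2 V — impossible in the active region.
So the transistor is saturated. With V_CE = 0.2 V, I_C = (V_CC − 0.2)/R_C = 8.3/8.2 = 1.01 mA.
Check: β·I_B = 3.78 mA > I_C = 1.01 mA, confirming saturation.

saturation; I_C ≈ 1 mA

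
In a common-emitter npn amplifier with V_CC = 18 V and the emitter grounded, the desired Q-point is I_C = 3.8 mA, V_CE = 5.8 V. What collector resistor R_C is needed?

R_C ≈ 3.2 kΩ

Collector loop: V_CC = I_C·R_C + V_CE.
R_C = (V_CC − V_CE)/I_C = (18 − 5.8)/3.8 = 3.21 kΩ.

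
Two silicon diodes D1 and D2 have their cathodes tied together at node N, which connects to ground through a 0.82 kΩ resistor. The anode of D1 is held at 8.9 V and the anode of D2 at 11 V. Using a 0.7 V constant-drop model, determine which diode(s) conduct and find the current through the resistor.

Assume both conduct. Then node N would need to be at both 8.9−0.7 = 8.2 V and 11−0.7 = 10.3 V, which is impossible.
Assume only D2 conducts: V_N = 11 − 0.7 = 10.3 V, so I_R = 10.3/0.82 = 12.6 mA.
Check D1: its anode-to-cathode voltage is 8.9 − 10.3 = -1.4 V < 0.7 V, so it is off. The assumption is consistent.

Only D2 conducts; I_R ≈ 13 mA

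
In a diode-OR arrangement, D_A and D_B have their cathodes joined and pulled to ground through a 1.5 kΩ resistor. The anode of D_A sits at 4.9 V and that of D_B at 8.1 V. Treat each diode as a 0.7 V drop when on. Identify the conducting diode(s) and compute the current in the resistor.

Assume both conduct. Then node N would need to be at both 4.9−0.7 = 4.2 V and 8.1−0.7 = 7.4 V, which is impossible.
Assume only D_B conducts: V_N = 8.1 − 0.7 = 7.4 V, so I_R = 7.4/1.5 = 4.93 mA.
Check D_A: its anode-to-cathode voltage is 4.9 − 7.4 = -2.5 V < 0.7 V, so it is off. The assumption is consistent.

Only D_B conducts; I_R ≈ 4.9 mA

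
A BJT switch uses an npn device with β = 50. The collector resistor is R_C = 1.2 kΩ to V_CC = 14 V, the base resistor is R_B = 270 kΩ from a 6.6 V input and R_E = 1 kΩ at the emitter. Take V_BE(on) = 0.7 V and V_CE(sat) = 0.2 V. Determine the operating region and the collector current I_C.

active; I_C ≈ 0.92 mA

Assume active. Base-emitter loop: I_B = (V_BB − V_BE)/(R_B + (β+1)R_E) = (6.6 − 0.7)/(270 + 51×1) = 0.0184 mA.
I_C = β·I_B = 50×0.0184 = 0.919 mA.
V_CE = V_CC − I_C·R_C − I_E·R_E = 14 − 0.919×1.2 − 0.937×1 = 12 V > V_CE(sat), so the active-region assumption holds.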